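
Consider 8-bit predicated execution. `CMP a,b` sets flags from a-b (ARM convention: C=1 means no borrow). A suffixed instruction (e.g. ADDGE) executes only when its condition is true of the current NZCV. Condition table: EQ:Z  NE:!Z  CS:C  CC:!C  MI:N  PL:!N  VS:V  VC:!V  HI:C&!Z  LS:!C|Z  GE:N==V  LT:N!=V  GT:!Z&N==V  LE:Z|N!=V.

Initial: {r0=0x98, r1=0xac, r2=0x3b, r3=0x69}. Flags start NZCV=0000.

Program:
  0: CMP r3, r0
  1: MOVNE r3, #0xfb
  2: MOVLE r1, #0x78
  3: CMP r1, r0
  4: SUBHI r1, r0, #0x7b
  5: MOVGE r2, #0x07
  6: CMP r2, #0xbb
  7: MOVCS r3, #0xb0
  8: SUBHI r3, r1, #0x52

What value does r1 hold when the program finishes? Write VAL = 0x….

[0] flags=1001 → (cmp)
[1] flags=1001 NE?T → r3=0xfb
[2] flags=1001 LE?F → skip
[3] flags=0010 → (cmp)
[4] flags=0010 HI?T → r1=0x1d
[5] flags=0010 GE?T → r2=0x07
[6] flags=0000 → (cmp)
[7] flags=0000 CS?F → skip
[8] flags=0000 HI?F → skip

VAL = 0x1d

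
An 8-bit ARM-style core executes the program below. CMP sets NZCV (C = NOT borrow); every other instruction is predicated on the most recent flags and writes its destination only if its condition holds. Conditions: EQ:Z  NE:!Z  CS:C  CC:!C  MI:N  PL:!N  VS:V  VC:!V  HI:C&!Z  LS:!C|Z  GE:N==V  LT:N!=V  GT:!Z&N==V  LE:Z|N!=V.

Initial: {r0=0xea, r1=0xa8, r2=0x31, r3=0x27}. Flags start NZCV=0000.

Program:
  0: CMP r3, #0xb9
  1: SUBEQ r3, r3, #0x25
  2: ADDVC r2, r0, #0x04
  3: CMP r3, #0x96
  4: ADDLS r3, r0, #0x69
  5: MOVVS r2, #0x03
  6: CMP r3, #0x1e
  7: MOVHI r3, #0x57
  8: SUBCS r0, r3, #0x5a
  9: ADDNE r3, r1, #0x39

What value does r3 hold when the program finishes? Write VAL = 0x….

VAL = 0xe1

[0] flags=0000 → (cmp)
[1] flags=0000 EQ?F → skip
[2] flags=0000 VC?T → r2=0xee
[3] flags=1001 → (cmp)
[4] flags=1001 LS?T → r3=0x53
[5] flags=1001 VS?T → r2=0x03
[6] flags=0010 → (cmp)
[7] flags=0010 HI?T → r3=0x57
[8] flags=0010 CS?T → r0=0xfd
[9] flags=0010 NE?T → r3=0xe1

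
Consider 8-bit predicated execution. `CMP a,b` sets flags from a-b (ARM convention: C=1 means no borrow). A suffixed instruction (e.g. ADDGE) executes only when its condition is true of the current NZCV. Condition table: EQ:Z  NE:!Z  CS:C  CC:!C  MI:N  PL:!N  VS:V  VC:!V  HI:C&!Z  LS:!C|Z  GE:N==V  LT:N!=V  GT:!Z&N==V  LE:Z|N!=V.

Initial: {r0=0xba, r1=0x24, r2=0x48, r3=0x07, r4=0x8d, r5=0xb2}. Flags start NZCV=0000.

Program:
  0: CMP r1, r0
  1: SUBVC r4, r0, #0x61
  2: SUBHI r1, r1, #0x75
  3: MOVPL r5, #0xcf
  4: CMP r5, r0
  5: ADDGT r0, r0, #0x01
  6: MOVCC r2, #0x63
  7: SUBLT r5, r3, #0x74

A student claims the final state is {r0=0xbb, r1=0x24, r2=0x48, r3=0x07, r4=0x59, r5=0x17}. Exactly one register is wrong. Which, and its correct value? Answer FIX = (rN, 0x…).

FIX = (r5, 0xcf)

0: ✓ CMP  NZCV=0000
1: ✓ SUBVC  r4←0x59
2: · SUBHI
3: ✓ MOVPL  r5←0xcf
4: ✓ CMP  NZCV=0010
5: ✓ ADDGT  r0←0xbb
6: · MOVCC
7: · SUBLT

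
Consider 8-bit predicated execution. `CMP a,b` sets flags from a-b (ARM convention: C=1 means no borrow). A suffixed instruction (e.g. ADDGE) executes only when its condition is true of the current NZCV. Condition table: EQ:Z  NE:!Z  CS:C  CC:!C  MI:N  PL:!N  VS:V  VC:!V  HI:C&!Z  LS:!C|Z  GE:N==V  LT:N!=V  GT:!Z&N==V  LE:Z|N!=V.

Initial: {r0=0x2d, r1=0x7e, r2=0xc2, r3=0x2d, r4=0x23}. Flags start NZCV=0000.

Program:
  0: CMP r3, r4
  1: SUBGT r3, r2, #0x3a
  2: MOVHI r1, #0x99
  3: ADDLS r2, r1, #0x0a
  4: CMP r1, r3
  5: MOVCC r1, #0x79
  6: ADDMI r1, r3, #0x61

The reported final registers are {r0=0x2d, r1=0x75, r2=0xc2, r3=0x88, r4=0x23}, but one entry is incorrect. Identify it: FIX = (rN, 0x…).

FIX = (r1, 0x99)

[0] flags=0010 → (cmp)
[1] flags=0010 GT?T → r3=0x88
[2] flags=0010 HI?T → r1=0x99
[3] flags=0010 LS?F → skip
[4] flags=0010 → (cmp)
[5] flags=0010 CC?F → skip
[6] flags=0010 MI?F → skip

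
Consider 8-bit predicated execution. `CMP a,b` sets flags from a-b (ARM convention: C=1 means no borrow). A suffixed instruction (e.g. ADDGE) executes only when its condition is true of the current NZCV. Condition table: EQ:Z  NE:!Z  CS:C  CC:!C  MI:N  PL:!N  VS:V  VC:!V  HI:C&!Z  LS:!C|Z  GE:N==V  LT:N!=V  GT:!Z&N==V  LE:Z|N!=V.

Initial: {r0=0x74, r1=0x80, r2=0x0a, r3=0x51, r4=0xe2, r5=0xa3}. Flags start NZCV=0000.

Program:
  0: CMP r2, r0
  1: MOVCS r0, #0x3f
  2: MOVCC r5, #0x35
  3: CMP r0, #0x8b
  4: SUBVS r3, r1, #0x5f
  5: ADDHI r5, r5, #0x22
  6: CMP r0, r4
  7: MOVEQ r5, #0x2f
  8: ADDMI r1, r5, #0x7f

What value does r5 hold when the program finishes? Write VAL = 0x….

0: ✓ CMP  NZCV=1000
1: · MOVCS
2: ✓ MOVCC  r5←0x35
3: ✓ CMP  NZCV=1001
4: ✓ SUBVS  r3←0x21
5: · ADDHI
6: ✓ CMP  NZCV=1001
7: · MOVEQ
8: ✓ ADDMI  r1←0xb4

VAL = 0x35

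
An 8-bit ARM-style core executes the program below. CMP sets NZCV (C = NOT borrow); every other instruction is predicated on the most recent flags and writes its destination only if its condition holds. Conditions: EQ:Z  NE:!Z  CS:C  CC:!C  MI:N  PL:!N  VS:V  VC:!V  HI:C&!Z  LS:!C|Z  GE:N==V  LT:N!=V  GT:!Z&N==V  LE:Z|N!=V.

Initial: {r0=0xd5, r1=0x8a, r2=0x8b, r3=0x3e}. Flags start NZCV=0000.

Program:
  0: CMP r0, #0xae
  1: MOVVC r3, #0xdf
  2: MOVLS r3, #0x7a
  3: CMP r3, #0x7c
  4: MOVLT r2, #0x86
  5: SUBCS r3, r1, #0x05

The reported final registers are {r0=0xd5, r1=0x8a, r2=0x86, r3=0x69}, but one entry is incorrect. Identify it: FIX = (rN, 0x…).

[0] flags=0010 → (cmp)
[1] flags=0010 VC?T → r3=0xdf
[2] flags=0010 LS?F → skip
[3] flags=0011 → (cmp)
[4] flags=0011 LT?T → r2=0x86
[5] flags=0011 CS?T → r3=0x85

FIX = (r3, 0x85)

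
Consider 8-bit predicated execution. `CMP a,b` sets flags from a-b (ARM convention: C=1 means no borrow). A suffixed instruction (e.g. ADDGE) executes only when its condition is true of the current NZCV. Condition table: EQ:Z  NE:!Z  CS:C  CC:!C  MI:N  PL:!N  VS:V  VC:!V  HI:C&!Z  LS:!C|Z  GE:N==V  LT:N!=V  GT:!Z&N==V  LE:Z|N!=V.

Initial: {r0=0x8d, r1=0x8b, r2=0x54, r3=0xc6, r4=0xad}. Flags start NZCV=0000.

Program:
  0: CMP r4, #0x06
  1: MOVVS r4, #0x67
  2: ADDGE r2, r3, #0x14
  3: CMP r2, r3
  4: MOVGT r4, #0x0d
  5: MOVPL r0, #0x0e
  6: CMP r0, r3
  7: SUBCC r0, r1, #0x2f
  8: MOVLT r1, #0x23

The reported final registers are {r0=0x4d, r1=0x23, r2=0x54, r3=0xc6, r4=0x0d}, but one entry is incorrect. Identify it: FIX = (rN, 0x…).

FIX = (r0, 0x5c)

[0] flags=1010 → (cmp)
[1] flags=1010 VS?F → skip
[2] flags=1010 GE?F → skip
[3] flags=1001 → (cmp)
[4] flags=1001 GT?T → r4=0x0d
[5] flags=1001 PL?F → skip
[6] flags=1000 → (cmp)
[7] flags=1000 CC?T → r0=0x5c
[8] flags=1000 LT?T → r1=0x23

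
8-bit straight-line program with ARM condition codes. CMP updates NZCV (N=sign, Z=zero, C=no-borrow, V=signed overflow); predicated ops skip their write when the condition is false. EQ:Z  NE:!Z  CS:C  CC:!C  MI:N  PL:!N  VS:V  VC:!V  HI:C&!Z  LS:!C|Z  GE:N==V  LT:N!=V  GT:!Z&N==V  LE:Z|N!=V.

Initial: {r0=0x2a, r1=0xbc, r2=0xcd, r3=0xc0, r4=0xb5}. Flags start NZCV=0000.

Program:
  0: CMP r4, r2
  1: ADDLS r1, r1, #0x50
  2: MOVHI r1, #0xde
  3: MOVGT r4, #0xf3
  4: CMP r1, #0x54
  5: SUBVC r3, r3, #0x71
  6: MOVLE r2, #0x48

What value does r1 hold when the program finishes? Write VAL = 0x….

VAL = 0x0c

[0] flags=1000 → (cmp)
[1] flags=1000 LS?T → r1=0x0c
[2] flags=1000 HI?F → skip
[3] flags=1000 GT?F → skip
[4] flags=1000 → (cmp)
[5] flags=1000 VC?T → r3=0x4f
[6] flags=1000 LE?T → r2=0x48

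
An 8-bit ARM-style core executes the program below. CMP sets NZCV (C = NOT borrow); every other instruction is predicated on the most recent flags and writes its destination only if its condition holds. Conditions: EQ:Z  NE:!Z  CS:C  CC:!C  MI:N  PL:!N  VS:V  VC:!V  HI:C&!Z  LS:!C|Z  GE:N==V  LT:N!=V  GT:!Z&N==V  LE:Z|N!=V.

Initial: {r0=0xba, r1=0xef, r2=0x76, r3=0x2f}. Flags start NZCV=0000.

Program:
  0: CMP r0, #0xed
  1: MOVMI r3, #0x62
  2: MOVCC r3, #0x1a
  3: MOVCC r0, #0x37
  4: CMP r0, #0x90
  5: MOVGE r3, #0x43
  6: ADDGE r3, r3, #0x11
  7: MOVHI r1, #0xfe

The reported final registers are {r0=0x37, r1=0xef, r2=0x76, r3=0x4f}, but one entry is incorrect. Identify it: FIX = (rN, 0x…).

0: ✓ CMP  NZCV=1000
1: ✓ MOVMI  r3←0x62
2: ✓ MOVCC  r3←0x1a
3: ✓ MOVCC  r0←0x37
4: ✓ CMP  NZCV=1001
5: ✓ MOVGE  r3←0x43
6: ✓ ADDGE  r3←0x54
7: · MOVHI

FIX = (r3, 0x54)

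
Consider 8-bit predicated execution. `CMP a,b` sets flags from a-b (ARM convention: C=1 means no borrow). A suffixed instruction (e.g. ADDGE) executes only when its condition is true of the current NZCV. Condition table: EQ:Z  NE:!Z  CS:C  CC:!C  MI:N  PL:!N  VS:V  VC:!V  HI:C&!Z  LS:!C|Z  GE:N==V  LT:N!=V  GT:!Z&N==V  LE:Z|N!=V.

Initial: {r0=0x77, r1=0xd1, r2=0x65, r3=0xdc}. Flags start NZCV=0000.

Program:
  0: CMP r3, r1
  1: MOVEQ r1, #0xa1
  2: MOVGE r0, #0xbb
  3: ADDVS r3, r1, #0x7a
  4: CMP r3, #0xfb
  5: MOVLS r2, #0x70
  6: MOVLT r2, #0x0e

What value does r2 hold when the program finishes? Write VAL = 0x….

VAL = 0x0e

[0] flags=0010 → (cmp)
[1] flags=0010 EQ?F → skip
[2] flags=0010 GE?T → r0=0xbb
[3] flags=0010 VS?F → skip
[4] flags=1000 → (cmp)
[5] flags=1000 LS?T → r2=0x70
[6] flags=1000 LT?T → r2=0x0e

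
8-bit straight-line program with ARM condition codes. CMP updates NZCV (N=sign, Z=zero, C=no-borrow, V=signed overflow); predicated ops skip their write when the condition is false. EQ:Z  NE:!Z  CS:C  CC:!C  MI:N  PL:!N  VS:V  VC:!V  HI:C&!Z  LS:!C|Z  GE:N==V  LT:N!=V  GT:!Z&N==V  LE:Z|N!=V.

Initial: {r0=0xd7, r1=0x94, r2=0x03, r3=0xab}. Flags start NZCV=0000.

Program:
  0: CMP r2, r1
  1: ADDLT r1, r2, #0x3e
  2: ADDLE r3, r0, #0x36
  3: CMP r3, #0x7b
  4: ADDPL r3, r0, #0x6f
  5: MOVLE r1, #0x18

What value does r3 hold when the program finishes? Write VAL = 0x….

VAL = 0x46

0: ✓ CMP  NZCV=0000
1: · ADDLT
2: · ADDLE
3: ✓ CMP  NZCV=0011
4: ✓ ADDPL  r3←0x46
5: ✓ MOVLE  r1←0x18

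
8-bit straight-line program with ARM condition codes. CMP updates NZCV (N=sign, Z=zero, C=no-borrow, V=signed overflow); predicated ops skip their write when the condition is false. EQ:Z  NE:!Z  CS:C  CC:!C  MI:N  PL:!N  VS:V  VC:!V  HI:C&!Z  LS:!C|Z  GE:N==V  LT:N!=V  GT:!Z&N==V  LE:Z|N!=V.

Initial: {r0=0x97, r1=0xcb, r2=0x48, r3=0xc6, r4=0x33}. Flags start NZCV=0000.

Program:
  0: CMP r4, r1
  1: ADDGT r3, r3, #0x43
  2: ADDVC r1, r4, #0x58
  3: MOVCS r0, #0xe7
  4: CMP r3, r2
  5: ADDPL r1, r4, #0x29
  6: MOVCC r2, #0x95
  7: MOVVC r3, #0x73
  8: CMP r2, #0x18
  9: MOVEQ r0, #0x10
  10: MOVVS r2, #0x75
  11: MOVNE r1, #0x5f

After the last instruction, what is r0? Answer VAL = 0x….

VAL = 0x97

0: ✓ CMP  NZCV=0000
1: ✓ ADDGT  r3←0x09
2: ✓ ADDVC  r1←0x8b
3: · MOVCS
4: ✓ CMP  NZCV=1000
5: · ADDPL
6: ✓ MOVCC  r2←0x95
7: ✓ MOVVC  r3←0x73
8: ✓ CMP  NZCV=0011
9: · MOVEQ
10: ✓ MOVVS  r2←0x75
11: ✓ MOVNE  r1←0x5f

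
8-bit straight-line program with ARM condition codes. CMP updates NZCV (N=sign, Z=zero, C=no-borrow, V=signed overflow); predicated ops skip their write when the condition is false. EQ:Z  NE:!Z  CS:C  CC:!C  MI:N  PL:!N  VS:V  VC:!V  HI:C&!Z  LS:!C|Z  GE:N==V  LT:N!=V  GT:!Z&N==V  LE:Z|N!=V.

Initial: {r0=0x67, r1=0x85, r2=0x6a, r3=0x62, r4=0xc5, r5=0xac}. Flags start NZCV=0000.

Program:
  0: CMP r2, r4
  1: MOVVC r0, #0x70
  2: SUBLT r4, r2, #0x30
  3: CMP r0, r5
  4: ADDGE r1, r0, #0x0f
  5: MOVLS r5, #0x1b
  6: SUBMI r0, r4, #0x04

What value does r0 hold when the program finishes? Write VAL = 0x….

[0] flags=1001 → (cmp)
[1] flags=1001 VC?F → skip
[2] flags=1001 LT?F → skip
[3] flags=1001 → (cmp)
[4] flags=1001 GE?T → r1=0x76
[5] flags=1001 LS?T → r5=0x1b
[6] flags=1001 MI?T → r0=0xc1

VAL = 0xc1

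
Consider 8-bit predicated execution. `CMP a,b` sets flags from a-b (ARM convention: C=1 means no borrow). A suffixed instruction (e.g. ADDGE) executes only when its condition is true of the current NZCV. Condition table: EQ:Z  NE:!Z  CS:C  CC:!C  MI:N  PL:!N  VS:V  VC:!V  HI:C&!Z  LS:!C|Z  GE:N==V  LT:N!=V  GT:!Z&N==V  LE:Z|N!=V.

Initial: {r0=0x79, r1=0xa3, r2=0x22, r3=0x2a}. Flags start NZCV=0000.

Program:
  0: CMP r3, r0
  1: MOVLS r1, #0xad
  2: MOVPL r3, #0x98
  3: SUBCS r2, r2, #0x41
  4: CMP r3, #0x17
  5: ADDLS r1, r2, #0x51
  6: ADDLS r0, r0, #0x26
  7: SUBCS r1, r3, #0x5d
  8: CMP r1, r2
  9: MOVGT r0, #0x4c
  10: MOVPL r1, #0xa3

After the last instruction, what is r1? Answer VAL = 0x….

VAL = 0xcd

[0] flags=1000 → (cmp)
[1] flags=1000 LS?T → r1=0xad
[2] flags=1000 PL?F → skip
[3] flags=1000 CS?F → skip
[4] flags=0010 → (cmp)
[5] flags=0010 LS?F → skip
[6] flags=0010 LS?F → skip
[7] flags=0010 CS?T → r1=0xcd
[8] flags=1010 → (cmp)
[9] flags=1010 GT?F → skip
[10] flags=1010 PL?F → skip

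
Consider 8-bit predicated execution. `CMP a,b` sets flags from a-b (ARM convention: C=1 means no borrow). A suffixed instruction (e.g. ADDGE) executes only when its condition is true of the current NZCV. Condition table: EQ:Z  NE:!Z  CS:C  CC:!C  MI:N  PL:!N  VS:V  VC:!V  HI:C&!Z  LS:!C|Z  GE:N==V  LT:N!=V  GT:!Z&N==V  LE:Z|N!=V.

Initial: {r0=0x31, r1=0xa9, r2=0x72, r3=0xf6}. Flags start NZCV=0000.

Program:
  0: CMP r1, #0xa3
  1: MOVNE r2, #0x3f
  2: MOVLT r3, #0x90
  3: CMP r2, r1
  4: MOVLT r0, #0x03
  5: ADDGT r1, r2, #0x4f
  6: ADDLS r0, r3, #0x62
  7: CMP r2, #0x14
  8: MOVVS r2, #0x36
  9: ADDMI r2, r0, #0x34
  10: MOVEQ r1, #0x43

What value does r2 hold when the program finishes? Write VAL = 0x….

0: ✓ CMP  NZCV=0010
1: ✓ MOVNE  r2←0x3f
2: · MOVLT
3: ✓ CMP  NZCV=1001
4: · MOVLT
5: ✓ ADDGT  r1←0x8e
6: ✓ ADDLS  r0←0x58
7: ✓ CMP  NZCV=0010
8: · MOVVS
9: · ADDMI
10: · MOVEQ

VAL = 0x3f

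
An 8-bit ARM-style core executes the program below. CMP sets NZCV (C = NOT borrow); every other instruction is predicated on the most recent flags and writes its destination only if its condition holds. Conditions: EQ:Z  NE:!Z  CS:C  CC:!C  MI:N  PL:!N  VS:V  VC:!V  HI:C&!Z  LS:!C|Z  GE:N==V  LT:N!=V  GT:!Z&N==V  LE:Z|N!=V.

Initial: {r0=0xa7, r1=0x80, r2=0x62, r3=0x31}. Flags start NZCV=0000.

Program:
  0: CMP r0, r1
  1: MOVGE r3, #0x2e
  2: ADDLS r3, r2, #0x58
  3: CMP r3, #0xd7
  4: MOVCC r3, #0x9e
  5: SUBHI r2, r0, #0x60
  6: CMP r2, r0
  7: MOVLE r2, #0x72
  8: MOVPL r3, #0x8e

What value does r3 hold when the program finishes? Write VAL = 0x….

[0] flags=0010 → (cmp)
[1] flags=0010 GE?T → r3=0x2e
[2] flags=0010 LS?F → skip
[3] flags=0000 → (cmp)
[4] flags=0000 CC?T → r3=0x9e
[5] flags=0000 HI?F → skip
[6] flags=1001 → (cmp)
[7] flags=1001 LE?F → skip
[8] flags=1001 PL?F → skip

VAL = 0x9e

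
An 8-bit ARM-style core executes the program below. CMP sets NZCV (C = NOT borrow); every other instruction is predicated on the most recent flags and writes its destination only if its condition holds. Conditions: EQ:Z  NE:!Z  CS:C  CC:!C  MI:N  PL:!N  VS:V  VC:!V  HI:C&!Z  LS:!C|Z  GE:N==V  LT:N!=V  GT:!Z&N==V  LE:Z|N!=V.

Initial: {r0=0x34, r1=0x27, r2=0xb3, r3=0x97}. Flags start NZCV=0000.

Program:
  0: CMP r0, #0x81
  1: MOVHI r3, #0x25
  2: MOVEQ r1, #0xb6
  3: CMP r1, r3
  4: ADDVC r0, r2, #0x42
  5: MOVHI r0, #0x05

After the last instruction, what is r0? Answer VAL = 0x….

VAL = 0x34

0: ✓ CMP  NZCV=1001
1: · MOVHI
2: · MOVEQ
3: ✓ CMP  NZCV=1001
4: · ADDVC
5: · MOVHI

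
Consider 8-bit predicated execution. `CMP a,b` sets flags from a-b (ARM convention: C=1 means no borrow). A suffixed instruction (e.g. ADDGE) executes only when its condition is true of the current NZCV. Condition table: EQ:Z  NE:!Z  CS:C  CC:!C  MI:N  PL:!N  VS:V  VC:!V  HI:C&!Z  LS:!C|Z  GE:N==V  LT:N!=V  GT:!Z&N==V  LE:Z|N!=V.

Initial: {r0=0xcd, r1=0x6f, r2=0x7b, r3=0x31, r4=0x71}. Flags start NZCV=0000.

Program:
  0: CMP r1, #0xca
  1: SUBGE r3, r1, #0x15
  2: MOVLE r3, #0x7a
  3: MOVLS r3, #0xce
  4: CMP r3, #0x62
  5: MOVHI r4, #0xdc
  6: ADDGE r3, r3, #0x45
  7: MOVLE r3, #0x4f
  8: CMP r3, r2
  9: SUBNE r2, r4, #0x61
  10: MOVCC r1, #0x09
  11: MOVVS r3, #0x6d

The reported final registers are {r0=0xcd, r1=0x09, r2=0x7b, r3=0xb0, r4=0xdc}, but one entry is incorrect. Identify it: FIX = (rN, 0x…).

FIX = (r3, 0x4f)

[0] flags=1001 → (cmp)
[1] flags=1001 GE?T → r3=0x5a
[2] flags=1001 LE?F → skip
[3] flags=1001 LS?T → r3=0xce
[4] flags=0011 → (cmp)
[5] flags=0011 HI?T → r4=0xdc
[6] flags=0011 GE?F → skip
[7] flags=0011 LE?T → r3=0x4f
[8] flags=1000 → (cmp)
[9] flags=1000 NE?T → r2=0x7b
[10] flags=1000 CC?T → r1=0x09
[11] flags=1000 VS?F → skip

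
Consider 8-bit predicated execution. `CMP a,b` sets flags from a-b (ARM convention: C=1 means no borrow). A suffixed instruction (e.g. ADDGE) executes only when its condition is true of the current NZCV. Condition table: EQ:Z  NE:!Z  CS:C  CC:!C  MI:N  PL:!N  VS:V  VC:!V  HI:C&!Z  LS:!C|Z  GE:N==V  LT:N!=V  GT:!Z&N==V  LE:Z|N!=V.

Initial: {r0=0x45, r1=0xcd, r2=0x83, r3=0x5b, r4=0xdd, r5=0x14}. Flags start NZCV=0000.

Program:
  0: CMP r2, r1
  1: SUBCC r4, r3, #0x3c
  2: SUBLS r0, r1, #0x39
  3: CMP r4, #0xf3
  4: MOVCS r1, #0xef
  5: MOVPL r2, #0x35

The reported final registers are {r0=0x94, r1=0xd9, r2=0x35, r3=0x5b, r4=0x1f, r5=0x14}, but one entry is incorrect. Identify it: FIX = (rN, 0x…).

[0] flags=1000 → (cmp)
[1] flags=1000 CC?T → r4=0x1f
[2] flags=1000 LS?T → r0=0x94
[3] flags=0000 → (cmp)
[4] flags=0000 CS?F → skip
[5] flags=0000 PL?T → r2=0x35

FIX = (r1, 0xcd)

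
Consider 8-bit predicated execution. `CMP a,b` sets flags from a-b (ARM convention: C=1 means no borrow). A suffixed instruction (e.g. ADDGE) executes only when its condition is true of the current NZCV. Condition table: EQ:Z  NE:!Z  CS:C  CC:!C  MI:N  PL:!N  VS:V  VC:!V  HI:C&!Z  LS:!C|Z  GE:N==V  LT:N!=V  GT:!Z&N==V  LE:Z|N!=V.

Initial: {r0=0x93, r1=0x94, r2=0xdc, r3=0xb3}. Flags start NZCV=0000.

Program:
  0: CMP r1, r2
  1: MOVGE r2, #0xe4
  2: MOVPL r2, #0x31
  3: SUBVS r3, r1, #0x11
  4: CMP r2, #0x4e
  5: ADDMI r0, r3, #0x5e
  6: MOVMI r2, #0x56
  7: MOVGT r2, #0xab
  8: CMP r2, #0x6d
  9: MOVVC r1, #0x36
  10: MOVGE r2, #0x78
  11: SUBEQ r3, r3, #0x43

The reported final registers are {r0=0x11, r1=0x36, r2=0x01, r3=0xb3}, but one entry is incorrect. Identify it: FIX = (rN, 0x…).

0: ✓ CMP  NZCV=1000
1: · MOVGE
2: · MOVPL
3: · SUBVS
4: ✓ CMP  NZCV=1010
5: ✓ ADDMI  r0←0x11
6: ✓ MOVMI  r2←0x56
7: · MOVGT
8: ✓ CMP  NZCV=1000
9: ✓ MOVVC  r1←0x36
10: · MOVGE
11: · SUBEQ

FIX = (r2, 0x56)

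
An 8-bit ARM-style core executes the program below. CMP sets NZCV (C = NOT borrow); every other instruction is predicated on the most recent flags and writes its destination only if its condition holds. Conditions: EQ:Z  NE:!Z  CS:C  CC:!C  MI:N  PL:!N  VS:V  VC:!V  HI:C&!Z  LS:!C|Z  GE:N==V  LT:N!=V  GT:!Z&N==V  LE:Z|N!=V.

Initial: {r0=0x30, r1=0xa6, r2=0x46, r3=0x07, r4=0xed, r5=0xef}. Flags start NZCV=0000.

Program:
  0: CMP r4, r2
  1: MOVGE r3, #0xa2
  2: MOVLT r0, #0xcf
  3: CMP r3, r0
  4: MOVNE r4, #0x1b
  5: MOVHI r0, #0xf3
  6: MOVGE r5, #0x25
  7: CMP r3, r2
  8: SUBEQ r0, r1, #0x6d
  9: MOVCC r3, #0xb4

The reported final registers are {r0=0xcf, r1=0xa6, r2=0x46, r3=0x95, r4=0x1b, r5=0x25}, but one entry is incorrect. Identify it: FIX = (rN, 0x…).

0: ✓ CMP  NZCV=1010
1: · MOVGE
2: ✓ MOVLT  r0←0xcf
3: ✓ CMP  NZCV=0000
4: ✓ MOVNE  r4←0x1b
5: · MOVHI
6: ✓ MOVGE  r5←0x25
7: ✓ CMP  NZCV=1000
8: · SUBEQ
9: ✓ MOVCC  r3←0xb4

FIX = (r3, 0xb4)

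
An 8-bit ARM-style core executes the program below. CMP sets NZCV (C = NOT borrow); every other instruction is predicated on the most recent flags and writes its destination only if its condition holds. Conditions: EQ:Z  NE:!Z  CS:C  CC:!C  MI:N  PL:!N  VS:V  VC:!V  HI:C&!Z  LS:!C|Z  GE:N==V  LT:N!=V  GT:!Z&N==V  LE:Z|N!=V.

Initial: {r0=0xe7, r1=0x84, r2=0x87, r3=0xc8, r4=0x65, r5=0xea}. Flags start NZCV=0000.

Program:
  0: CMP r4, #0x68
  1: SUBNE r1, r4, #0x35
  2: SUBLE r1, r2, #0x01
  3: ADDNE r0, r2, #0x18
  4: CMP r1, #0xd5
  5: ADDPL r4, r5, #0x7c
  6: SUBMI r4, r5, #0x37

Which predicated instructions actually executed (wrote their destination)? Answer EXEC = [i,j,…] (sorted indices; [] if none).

0: ✓ CMP  NZCV=1000
1: ✓ SUBNE  r1←0x30
2: ✓ SUBLE  r1←0x86
3: ✓ ADDNE  r0←0x9f
4: ✓ CMP  NZCV=1000
5: · ADDPL
6: ✓ SUBMI  r4←0xb3

EXEC = [1,2,3,6]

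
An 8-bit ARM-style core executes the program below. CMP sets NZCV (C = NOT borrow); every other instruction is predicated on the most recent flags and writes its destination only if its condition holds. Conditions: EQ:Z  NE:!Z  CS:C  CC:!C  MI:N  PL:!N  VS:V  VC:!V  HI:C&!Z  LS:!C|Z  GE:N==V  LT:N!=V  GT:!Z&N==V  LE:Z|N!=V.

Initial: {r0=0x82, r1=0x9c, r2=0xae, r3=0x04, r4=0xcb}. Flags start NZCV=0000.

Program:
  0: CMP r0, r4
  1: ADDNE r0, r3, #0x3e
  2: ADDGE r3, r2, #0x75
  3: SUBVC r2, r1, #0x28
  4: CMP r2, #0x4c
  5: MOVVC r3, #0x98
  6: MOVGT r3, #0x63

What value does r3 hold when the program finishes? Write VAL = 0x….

VAL = 0x63

0: ✓ CMP  NZCV=1000
1: ✓ ADDNE  r0←0x42
2: · ADDGE
3: ✓ SUBVC  r2←0x74
4: ✓ CMP  NZCV=0010
5: ✓ MOVVC  r3←0x98
6: ✓ MOVGT  r3←0x63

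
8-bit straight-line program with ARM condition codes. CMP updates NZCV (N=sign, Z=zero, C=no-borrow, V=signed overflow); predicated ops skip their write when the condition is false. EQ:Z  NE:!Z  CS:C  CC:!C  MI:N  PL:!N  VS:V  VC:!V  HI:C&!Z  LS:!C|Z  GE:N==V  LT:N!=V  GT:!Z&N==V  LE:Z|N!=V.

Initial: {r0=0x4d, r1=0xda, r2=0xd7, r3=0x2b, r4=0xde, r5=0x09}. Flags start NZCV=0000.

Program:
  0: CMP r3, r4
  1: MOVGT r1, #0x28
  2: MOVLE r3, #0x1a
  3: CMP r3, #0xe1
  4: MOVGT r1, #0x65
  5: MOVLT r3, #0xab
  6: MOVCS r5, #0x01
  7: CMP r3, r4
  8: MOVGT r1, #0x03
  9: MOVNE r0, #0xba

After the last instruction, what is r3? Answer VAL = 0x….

[0] flags=0000 → (cmp)
[1] flags=0000 GT?T → r1=0x28
[2] flags=0000 LE?F → skip
[3] flags=0000 → (cmp)
[4] flags=0000 GT?T → r1=0x65
[5] flags=0000 LT?F → skip
[6] flags=0000 CS?F → skip
[7] flags=0000 → (cmp)
[8] flags=0000 GT?T → r1=0x03
[9] flags=0000 NE?T → r0=0xba

VAL = 0x2b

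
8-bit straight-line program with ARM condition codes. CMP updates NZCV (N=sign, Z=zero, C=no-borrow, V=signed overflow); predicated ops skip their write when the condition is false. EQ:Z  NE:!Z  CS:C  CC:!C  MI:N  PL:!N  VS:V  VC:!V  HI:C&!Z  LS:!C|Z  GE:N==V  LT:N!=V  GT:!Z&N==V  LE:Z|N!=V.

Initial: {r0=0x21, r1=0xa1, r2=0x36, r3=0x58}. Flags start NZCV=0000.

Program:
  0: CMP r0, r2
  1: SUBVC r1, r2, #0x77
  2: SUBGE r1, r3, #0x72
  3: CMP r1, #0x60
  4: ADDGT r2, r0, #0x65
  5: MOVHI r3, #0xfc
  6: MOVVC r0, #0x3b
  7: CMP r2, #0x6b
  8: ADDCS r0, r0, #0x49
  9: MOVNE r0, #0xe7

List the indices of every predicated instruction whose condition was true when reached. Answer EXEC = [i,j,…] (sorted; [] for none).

EXEC = [1,5,9]

0: ✓ CMP  NZCV=1000
1: ✓ SUBVC  r1←0xbf
2: · SUBGE
3: ✓ CMP  NZCV=0011
4: · ADDGT
5: ✓ MOVHI  r3←0xfc
6: · MOVVC
7: ✓ CMP  NZCV=1000
8: · ADDCS
9: ✓ MOVNE  r0←0xe7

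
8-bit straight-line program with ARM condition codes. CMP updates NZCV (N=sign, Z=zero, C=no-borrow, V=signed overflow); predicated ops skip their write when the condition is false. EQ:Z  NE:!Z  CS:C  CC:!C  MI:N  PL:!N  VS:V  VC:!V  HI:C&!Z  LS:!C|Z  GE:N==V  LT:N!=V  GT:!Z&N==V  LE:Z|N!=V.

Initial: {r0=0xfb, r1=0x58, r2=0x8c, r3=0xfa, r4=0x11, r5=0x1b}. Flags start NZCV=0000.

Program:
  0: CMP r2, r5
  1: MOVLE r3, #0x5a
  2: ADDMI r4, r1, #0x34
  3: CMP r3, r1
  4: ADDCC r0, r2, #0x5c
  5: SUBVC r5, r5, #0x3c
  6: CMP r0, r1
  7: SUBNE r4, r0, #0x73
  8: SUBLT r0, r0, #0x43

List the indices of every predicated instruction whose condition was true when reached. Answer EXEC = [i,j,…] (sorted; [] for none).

EXEC = [1,5,7,8]

[0] flags=0011 → (cmp)
[1] flags=0011 LE?T → r3=0x5a
[2] flags=0011 MI?F → skip
[3] flags=0010 → (cmp)
[4] flags=0010 CC?F → skip
[5] flags=0010 VC?T → r5=0xdf
[6] flags=1010 → (cmp)
[7] flags=1010 NE?T → r4=0x88
[8] flags=1010 LT?T → r0=0xb8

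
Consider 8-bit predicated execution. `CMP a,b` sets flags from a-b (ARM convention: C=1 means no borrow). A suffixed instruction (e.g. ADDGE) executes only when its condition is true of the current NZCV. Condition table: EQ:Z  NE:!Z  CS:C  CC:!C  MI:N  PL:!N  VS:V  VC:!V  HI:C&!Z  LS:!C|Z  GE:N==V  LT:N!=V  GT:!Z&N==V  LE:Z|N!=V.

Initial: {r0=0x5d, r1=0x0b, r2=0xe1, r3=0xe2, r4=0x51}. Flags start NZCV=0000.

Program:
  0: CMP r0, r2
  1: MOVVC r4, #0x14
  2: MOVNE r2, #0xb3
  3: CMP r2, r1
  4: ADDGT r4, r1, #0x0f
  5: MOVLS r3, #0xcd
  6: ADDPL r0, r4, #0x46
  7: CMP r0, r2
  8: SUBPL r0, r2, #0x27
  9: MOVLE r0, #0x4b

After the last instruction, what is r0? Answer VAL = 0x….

VAL = 0x5d

0: ✓ CMP  NZCV=0000
1: ✓ MOVVC  r4←0x14
2: ✓ MOVNE  r2←0xb3
3: ✓ CMP  NZCV=1010
4: · ADDGT
5: · MOVLS
6: · ADDPL
7: ✓ CMP  NZCV=1001
8: · SUBPL
9: · MOVLE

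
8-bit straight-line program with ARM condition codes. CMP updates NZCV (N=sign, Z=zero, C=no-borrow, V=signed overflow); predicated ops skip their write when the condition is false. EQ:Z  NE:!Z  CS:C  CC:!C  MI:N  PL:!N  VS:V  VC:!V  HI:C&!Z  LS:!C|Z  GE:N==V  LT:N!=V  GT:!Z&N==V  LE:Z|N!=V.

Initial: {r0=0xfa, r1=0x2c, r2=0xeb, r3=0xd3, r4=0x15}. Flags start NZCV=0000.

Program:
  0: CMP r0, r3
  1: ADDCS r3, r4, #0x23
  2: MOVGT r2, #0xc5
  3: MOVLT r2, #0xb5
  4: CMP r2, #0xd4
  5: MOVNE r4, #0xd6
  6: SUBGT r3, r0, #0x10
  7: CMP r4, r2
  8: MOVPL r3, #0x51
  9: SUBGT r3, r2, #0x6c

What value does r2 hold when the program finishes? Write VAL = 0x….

[0] flags=0010 → (cmp)
[1] flags=0010 CS?T → r3=0x38
[2] flags=0010 GT?T → r2=0xc5
[3] flags=0010 LT?F → skip
[4] flags=1000 → (cmp)
[5] flags=1000 NE?T → r4=0xd6
[6] flags=1000 GT?F → skip
[7] flags=0010 → (cmp)
[8] flags=0010 PL?T → r3=0x51
[9] flags=0010 GT?T → r3=0x59

VAL = 0xc5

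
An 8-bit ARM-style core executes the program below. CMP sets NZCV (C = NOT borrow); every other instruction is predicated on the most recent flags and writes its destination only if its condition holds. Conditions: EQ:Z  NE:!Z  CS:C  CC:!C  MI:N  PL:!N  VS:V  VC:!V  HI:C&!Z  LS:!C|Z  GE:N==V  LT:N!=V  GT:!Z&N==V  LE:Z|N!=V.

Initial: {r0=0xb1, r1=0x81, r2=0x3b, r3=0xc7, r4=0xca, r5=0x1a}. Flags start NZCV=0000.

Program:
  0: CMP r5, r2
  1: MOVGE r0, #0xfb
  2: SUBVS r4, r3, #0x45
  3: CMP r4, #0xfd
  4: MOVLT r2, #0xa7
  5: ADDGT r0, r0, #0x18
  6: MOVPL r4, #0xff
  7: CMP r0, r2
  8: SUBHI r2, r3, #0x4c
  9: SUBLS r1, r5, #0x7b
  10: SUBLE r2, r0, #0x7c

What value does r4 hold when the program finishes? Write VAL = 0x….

0: ✓ CMP  NZCV=1000
1: · MOVGE
2: · SUBVS
3: ✓ CMP  NZCV=1000
4: ✓ MOVLT  r2←0xa7
5: · ADDGT
6: · MOVPL
7: ✓ CMP  NZCV=0010
8: ✓ SUBHI  r2←0x7b
9: · SUBLS
10: · SUBLE

VAL = 0xca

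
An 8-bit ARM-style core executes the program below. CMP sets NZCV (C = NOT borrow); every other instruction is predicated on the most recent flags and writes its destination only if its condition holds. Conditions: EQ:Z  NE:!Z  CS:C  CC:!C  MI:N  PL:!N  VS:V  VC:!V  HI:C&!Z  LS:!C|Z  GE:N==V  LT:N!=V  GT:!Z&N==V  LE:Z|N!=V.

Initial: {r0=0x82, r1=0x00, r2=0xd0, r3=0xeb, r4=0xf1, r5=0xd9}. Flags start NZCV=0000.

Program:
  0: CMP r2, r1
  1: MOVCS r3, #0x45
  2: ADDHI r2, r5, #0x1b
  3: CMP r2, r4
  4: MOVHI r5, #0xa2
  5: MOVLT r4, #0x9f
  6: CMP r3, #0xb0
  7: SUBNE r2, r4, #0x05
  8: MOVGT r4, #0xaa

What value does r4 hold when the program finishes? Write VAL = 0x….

VAL = 0xaa

[0] flags=1010 → (cmp)
[1] flags=1010 CS?T → r3=0x45
[2] flags=1010 HI?T → r2=0xf4
[3] flags=0010 → (cmp)
[4] flags=0010 HI?T → r5=0xa2
[5] flags=0010 LT?F → skip
[6] flags=1001 → (cmp)
[7] flags=1001 NE?T → r2=0xec
[8] flags=1001 GT?T → r4=0xaa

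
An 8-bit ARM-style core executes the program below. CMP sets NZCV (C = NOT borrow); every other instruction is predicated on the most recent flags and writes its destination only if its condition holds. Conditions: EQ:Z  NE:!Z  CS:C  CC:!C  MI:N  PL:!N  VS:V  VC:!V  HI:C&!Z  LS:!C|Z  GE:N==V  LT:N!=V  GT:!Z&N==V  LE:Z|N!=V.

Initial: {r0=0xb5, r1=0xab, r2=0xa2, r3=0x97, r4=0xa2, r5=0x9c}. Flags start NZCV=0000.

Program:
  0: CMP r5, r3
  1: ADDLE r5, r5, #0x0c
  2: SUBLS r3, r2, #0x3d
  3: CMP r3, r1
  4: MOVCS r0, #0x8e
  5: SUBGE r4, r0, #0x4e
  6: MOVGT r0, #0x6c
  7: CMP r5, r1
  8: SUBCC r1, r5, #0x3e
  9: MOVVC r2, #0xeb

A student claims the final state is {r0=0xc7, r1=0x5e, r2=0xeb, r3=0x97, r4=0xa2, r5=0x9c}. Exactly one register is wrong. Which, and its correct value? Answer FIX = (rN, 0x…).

FIX = (r0, 0xb5)

[0] flags=0010 → (cmp)
[1] flags=0010 LE?F → skip
[2] flags=0010 LS?F → skip
[3] flags=1000 → (cmp)
[4] flags=1000 CS?F → skip
[5] flags=1000 GE?F → skip
[6] flags=1000 GT?F → skip
[7] flags=1000 → (cmp)
[8] flags=1000 CC?T → r1=0x5e
[9] flags=1000 VC?T → r2=0xeb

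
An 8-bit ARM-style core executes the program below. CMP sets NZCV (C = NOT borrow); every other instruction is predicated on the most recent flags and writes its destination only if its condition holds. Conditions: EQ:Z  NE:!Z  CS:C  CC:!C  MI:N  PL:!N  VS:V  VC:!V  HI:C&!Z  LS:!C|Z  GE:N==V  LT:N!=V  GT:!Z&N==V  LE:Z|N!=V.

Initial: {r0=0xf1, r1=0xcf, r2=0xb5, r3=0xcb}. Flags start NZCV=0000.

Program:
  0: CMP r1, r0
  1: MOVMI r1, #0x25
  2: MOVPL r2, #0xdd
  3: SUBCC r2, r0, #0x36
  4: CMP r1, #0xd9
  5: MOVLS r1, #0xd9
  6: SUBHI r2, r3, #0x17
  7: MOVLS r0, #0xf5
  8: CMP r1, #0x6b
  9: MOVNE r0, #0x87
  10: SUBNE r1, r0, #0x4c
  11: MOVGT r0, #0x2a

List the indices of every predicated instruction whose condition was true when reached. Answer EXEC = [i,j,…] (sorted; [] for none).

0: ✓ CMP  NZCV=1000
1: ✓ MOVMI  r1←0x25
2: · MOVPL
3: ✓ SUBCC  r2←0xbb
4: ✓ CMP  NZCV=0000
5: ✓ MOVLS  r1←0xd9
6: · SUBHI
7: ✓ MOVLS  r0←0xf5
8: ✓ CMP  NZCV=0011
9: ✓ MOVNE  r0←0x87
10: ✓ SUBNE  r1←0x3b
11: · MOVGT

EXEC = [1,3,5,7,9,10]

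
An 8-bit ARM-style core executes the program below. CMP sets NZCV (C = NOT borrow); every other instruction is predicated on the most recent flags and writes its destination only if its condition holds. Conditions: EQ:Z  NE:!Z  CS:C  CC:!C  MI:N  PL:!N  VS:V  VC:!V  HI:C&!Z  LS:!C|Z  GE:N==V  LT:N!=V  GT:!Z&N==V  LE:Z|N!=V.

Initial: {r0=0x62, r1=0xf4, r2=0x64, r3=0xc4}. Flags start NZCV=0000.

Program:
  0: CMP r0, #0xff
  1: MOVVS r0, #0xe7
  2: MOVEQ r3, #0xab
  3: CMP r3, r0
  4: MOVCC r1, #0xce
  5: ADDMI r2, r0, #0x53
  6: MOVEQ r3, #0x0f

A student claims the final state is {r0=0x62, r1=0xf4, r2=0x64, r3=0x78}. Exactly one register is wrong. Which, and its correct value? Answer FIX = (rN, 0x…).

0: ✓ CMP  NZCV=0000
1: · MOVVS
2: · MOVEQ
3: ✓ CMP  NZCV=0011
4: · MOVCC
5: · ADDMI
6: · MOVEQ

FIX = (r3, 0xc4)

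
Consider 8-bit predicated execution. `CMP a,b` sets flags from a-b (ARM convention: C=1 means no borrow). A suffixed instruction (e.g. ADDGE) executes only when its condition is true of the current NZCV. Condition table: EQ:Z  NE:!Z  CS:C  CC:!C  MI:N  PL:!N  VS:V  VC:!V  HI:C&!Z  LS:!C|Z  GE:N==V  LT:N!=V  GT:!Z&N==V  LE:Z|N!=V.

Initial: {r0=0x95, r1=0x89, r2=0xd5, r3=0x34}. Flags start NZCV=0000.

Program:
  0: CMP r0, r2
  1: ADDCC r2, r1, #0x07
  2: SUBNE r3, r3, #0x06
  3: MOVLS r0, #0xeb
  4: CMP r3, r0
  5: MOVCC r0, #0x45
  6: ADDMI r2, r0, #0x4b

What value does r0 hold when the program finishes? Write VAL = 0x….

VAL = 0x45

[0] flags=1000 → (cmp)
[1] flags=1000 CC?T → r2=0x90
[2] flags=1000 NE?T → r3=0x2e
[3] flags=1000 LS?T → r0=0xeb
[4] flags=0000 → (cmp)
[5] flags=0000 CC?T → r0=0x45
[6] flags=0000 MI?F → skip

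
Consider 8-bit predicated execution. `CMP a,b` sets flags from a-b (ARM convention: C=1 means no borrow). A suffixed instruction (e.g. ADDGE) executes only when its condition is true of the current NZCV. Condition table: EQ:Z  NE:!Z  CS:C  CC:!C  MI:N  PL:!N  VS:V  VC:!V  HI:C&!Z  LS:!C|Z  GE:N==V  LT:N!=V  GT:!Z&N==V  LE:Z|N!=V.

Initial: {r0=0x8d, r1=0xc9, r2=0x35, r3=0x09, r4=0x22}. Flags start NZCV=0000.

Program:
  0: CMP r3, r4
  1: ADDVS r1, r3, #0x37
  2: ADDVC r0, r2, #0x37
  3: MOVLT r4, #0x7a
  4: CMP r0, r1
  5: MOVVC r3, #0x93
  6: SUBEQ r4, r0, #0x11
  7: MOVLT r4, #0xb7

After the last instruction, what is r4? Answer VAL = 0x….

VAL = 0x7a

[0] flags=1000 → (cmp)
[1] flags=1000 VS?F → skip
[2] flags=1000 VC?T → r0=0x6c
[3] flags=1000 LT?T → r4=0x7a
[4] flags=1001 → (cmp)
[5] flags=1001 VC?F → skip
[6] flags=1001 EQ?F → skip
[7] flags=1001 LT?F → skip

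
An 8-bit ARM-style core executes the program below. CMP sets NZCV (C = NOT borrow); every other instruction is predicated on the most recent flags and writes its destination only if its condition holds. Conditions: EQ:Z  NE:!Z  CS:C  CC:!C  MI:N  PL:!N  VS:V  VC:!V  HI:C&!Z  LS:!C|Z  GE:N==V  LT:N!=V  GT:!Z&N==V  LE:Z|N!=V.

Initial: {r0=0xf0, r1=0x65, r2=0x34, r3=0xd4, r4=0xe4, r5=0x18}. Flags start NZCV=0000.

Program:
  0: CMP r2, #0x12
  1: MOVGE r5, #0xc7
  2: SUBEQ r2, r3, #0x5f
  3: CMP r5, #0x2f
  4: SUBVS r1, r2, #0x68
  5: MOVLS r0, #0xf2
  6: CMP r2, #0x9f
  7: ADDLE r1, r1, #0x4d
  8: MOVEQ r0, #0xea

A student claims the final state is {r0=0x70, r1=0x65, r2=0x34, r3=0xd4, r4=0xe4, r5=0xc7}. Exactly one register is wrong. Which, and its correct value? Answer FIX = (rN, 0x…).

FIX = (r0, 0xf0)

[0] flags=0010 → (cmp)
[1] flags=0010 GE?T → r5=0xc7
[2] flags=0010 EQ?F → skip
[3] flags=1010 → (cmp)
[4] flags=1010 VS?F → skip
[5] flags=1010 LS?F → skip
[6] flags=1001 → (cmp)
[7] flags=1001 LE?F → skip
[8] flags=1001 EQ?F → skip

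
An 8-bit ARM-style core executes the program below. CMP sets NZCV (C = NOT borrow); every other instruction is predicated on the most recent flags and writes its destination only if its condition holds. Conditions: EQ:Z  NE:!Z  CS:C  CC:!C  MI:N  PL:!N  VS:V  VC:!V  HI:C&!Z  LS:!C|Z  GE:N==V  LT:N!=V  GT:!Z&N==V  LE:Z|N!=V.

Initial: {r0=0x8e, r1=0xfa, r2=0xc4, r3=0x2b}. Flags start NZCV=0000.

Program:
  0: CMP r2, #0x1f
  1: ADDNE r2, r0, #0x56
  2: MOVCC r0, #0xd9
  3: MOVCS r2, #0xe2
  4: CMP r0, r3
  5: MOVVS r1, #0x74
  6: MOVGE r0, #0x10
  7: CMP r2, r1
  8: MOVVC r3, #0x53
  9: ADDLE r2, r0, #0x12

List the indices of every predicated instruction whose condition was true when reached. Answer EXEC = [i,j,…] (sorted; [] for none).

EXEC = [1,3,5,9]

0: ✓ CMP  NZCV=1010
1: ✓ ADDNE  r2←0xe4
2: · MOVCC
3: ✓ MOVCS  r2←0xe2
4: ✓ CMP  NZCV=0011
5: ✓ MOVVS  r1←0x74
6: · MOVGE
7: ✓ CMP  NZCV=0011
8: · MOVVC
9: ✓ ADDLE  r2←0xa0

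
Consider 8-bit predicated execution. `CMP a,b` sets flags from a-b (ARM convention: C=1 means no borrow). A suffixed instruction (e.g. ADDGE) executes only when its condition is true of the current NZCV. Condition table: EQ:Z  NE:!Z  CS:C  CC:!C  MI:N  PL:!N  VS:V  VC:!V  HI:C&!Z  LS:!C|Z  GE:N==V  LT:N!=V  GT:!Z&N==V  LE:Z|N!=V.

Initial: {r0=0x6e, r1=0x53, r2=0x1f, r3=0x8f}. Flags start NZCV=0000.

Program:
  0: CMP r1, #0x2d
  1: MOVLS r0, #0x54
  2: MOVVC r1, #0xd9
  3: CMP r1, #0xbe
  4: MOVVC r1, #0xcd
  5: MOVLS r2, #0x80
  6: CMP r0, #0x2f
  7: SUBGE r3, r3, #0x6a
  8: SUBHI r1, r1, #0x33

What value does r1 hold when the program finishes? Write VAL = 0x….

0: ✓ CMP  NZCV=0010
1: · MOVLS
2: ✓ MOVVC  r1←0xd9
3: ✓ CMP  NZCV=0010
4: ✓ MOVVC  r1←0xcd
5: · MOVLS
6: ✓ CMP  NZCV=0010
7: ✓ SUBGE  r3←0x25
8: ✓ SUBHI  r1←0x9a

VAL = 0x9a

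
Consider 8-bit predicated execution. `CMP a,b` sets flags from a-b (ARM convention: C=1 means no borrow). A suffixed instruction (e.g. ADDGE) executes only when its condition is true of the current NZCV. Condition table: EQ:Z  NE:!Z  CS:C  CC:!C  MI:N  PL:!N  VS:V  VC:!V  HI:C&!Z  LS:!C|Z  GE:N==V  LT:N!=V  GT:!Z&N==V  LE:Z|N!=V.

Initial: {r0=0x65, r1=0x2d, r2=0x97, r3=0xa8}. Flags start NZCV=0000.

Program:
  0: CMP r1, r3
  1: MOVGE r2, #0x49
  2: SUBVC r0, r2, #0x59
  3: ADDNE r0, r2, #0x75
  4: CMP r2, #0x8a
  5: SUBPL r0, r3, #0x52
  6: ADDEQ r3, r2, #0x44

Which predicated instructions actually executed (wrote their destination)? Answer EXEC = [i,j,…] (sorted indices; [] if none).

0: ✓ CMP  NZCV=1001
1: ✓ MOVGE  r2←0x49
2: · SUBVC
3: ✓ ADDNE  r0←0xbe
4: ✓ CMP  NZCV=1001
5: · SUBPL
6: · ADDEQ

EXEC = [1,3]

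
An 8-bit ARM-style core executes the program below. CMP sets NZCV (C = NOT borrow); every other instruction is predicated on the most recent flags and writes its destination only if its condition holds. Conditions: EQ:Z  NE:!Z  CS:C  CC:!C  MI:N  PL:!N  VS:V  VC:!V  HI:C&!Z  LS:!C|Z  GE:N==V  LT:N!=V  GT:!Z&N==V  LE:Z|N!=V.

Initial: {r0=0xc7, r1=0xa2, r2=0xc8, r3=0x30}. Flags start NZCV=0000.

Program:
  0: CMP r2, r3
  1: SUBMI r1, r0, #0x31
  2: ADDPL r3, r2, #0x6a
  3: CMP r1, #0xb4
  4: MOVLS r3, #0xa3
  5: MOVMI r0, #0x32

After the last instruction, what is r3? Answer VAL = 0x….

0: ✓ CMP  NZCV=1010
1: ✓ SUBMI  r1←0x96
2: · ADDPL
3: ✓ CMP  NZCV=1000
4: ✓ MOVLS  r3←0xa3
5: ✓ MOVMI  r0←0x32

VAL = 0xa3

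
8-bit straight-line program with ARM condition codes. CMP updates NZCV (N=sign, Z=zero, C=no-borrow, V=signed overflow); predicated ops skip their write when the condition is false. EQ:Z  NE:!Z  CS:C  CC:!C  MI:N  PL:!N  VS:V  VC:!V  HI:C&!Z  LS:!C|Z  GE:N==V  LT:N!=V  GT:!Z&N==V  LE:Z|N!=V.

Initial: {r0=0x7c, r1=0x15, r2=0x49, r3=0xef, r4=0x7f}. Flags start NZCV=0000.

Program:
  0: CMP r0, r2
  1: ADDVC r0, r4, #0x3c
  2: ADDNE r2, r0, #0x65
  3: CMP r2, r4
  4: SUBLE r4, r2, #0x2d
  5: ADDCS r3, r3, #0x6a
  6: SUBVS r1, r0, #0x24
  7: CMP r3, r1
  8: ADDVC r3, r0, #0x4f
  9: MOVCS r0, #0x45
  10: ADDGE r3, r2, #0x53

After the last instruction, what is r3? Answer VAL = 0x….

VAL = 0x0a

0: ✓ CMP  NZCV=0010
1: ✓ ADDVC  r0←0xbb
2: ✓ ADDNE  r2←0x20
3: ✓ CMP  NZCV=1000
4: ✓ SUBLE  r4←0xf3
5: · ADDCS
6: · SUBVS
7: ✓ CMP  NZCV=1010
8: ✓ ADDVC  r3←0x0a
9: ✓ MOVCS  r0←0x45
10: · ADDGE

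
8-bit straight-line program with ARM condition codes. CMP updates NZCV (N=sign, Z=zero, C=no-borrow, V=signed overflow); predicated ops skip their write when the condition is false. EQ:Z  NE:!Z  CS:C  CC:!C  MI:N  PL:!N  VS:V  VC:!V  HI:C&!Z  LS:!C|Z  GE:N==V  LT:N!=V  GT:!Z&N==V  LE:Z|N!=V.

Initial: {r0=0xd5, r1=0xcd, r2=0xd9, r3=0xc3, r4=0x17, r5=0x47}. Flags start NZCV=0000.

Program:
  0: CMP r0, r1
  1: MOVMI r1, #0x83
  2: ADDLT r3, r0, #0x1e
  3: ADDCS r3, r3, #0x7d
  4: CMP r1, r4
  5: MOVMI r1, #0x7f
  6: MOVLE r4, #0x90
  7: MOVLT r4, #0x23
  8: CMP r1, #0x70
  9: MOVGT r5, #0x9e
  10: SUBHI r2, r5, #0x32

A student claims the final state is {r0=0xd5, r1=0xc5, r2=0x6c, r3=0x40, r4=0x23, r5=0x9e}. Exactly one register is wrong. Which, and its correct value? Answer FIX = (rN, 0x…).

0: ✓ CMP  NZCV=0010
1: · MOVMI
2: · ADDLT
3: ✓ ADDCS  r3←0x40
4: ✓ CMP  NZCV=1010
5: ✓ MOVMI  r1←0x7f
6: ✓ MOVLE  r4←0x90
7: ✓ MOVLT  r4←0x23
8: ✓ CMP  NZCV=0010
9: ✓ MOVGT  r5←0x9e
10: ✓ SUBHI  r2←0x6c

FIX = (r1, 0x7f)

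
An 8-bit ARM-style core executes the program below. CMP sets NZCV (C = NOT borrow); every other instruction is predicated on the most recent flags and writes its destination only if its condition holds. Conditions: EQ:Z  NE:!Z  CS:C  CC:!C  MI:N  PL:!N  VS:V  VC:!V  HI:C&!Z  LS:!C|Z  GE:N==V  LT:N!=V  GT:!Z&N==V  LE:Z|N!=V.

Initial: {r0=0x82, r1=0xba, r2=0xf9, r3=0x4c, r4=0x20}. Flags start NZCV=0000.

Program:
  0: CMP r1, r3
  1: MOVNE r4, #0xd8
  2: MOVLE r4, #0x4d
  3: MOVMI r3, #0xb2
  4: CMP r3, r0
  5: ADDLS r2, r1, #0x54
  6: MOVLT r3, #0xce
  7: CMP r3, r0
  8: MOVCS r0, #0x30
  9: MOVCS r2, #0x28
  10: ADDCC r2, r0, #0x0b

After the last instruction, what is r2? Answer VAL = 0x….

VAL = 0x8d

0: ✓ CMP  NZCV=0011
1: ✓ MOVNE  r4←0xd8
2: ✓ MOVLE  r4←0x4d
3: · MOVMI
4: ✓ CMP  NZCV=1001
5: ✓ ADDLS  r2←0x0e
6: · MOVLT
7: ✓ CMP  NZCV=1001
8: · MOVCS
9: · MOVCS
10: ✓ ADDCC  r2←0x8d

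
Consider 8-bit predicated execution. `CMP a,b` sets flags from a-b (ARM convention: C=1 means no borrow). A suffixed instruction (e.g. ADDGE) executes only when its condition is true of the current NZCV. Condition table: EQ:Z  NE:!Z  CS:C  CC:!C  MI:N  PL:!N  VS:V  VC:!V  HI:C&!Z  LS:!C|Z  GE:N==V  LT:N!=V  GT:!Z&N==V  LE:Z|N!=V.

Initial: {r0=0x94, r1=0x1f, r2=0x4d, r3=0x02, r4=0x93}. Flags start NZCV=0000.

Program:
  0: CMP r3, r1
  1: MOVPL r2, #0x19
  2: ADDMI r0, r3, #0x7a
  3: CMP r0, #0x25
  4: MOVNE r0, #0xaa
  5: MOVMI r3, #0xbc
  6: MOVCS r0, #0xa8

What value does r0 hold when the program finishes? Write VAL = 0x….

[0] flags=1000 → (cmp)
[1] flags=1000 PL?F → skip
[2] flags=1000 MI?T → r0=0x7c
[3] flags=0010 → (cmp)
[4] flags=0010 NE?T → r0=0xaa
[5] flags=0010 MI?F → skip
[6] flags=0010 CS?T → r0=0xa8

VAL = 0xa8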